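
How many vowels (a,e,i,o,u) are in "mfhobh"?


Input: mfhobh
Checking each character:
  'm' at position 0: consonant
  'f' at position 1: consonant
  'h' at position 2: consonant
  'o' at position 3: vowel (running total: 1)
  'b' at position 4: consonant
  'h' at position 5: consonant
Total vowels: 1

1


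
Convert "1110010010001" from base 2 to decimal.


Input: "1110010010001" in base 2
Positional expansion:
  Digit '1' (value 1) x 2^12 = 4096
  Digit '1' (value 1) x 2^11 = 2048
  Digit '1' (value 1) x 2^10 = 1024
  Digit '0' (value 0) x 2^9 = 0
  Digit '0' (value 0) x 2^8 = 0
  Digit '1' (value 1) x 2^7 = 128
  Digit '0' (value 0) x 2^6 = 0
  Digit '0' (value 0) x 2^5 = 0
  Digit '1' (value 1) x 2^4 = 16
  Digit '0' (value 0) x 2^3 = 0
  Digit '0' (value 0) x 2^2 = 0
  Digit '0' (value 0) x 2^1 = 0
  Digit '1' (value 1) x 2^0 = 1
Sum = 7313

7313


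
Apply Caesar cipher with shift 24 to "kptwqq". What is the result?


Caesar cipher: shift "kptwqq" by 24
  'k' (pos 10) + 24 = pos 8 = 'i'
  'p' (pos 15) + 24 = pos 13 = 'n'
  't' (pos 19) + 24 = pos 17 = 'r'
  'w' (pos 22) + 24 = pos 20 = 'u'
  'q' (pos 16) + 24 = pos 14 = 'o'
  'q' (pos 16) + 24 = pos 14 = 'o'
Result: inruoo

inruoo


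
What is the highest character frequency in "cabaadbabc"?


Input: cabaadbabc
Character counts:
  'a': 4
  'b': 3
  'c': 2
  'd': 1
Maximum frequency: 4

4


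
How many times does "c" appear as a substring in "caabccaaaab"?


Searching for "c" in "caabccaaaab"
Scanning each position:
  Position 0: "c" => MATCH
  Position 1: "a" => no
  Position 2: "a" => no
  Position 3: "b" => no
  Position 4: "c" => MATCH
  Position 5: "c" => MATCH
  Position 6: "a" => no
  Position 7: "a" => no
  Position 8: "a" => no
  Position 9: "a" => no
  Position 10: "b" => no
Total occurrences: 3

3


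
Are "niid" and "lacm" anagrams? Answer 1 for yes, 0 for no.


Strings: "niid", "lacm"
Sorted first:  diin
Sorted second: aclm
Differ at position 0: 'd' vs 'a' => not anagrams

0


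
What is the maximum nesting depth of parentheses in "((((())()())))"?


Input: "((((())()())))"
Tracking depth:
  Position 0 '(': depth becomes 1
  Position 1 '(': depth becomes 2
  Position 2 '(': depth becomes 3
  Position 3 '(': depth becomes 4
  Position 4 '(': depth becomes 5
  Position 5 ')': depth becomes 4
  Position 6 ')': depth becomes 3
  Position 7 '(': depth becomes 4
  Position 8 ')': depth becomes 3
  Position 9 '(': depth becomes 4
  Position 10 ')': depth becomes 3
  Position 11 ')': depth becomes 2
  Position 12 ')': depth becomes 1
  Position 13 ')': depth becomes 0
Maximum depth reached: 5

5


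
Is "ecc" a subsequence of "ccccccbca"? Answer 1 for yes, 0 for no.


Check if "ecc" is a subsequence of "ccccccbca"
Greedy scan:
  Position 0 ('c'): no match needed
  Position 1 ('c'): no match needed
  Position 2 ('c'): no match needed
  Position 3 ('c'): no match needed
  Position 4 ('c'): no match needed
  Position 5 ('c'): no match needed
  Position 6 ('b'): no match needed
  Position 7 ('c'): no match needed
  Position 8 ('a'): no match needed
Only matched 0/3 characters => not a subsequence

0


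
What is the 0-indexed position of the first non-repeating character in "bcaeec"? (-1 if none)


Input: bcaeec
Character frequencies:
  'a': 1
  'b': 1
  'c': 2
  'e': 2
Scanning left to right for freq == 1:
  Position 0 ('b'): unique! => answer = 0

0


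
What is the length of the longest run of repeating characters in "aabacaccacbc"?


Input: "aabacaccacbc"
Scanning for longest run:
  Position 1 ('a'): continues run of 'a', length=2
  Position 2 ('b'): new char, reset run to 1
  Position 3 ('a'): new char, reset run to 1
  Position 4 ('c'): new char, reset run to 1
  Position 5 ('a'): new char, reset run to 1
  Position 6 ('c'): new char, reset run to 1
  Position 7 ('c'): continues run of 'c', length=2
  Position 8 ('a'): new char, reset run to 1
  Position 9 ('c'): new char, reset run to 1
  Position 10 ('b'): new char, reset run to 1
  Position 11 ('c'): new char, reset run to 1
Longest run: 'a' with length 2

2


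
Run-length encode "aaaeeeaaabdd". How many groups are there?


Input: aaaeeeaaabdd
Scanning for consecutive runs:
  Group 1: 'a' x 3 (positions 0-2)
  Group 2: 'e' x 3 (positions 3-5)
  Group 3: 'a' x 3 (positions 6-8)
  Group 4: 'b' x 1 (positions 9-9)
  Group 5: 'd' x 2 (positions 10-11)
Total groups: 5

5


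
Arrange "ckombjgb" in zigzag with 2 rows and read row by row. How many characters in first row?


Zigzag "ckombjgb" into 2 rows:
Placing characters:
  'c' => row 0
  'k' => row 1
  'o' => row 0
  'm' => row 1
  'b' => row 0
  'j' => row 1
  'g' => row 0
  'b' => row 1
Rows:
  Row 0: "cobg"
  Row 1: "kmjb"
First row length: 4

4


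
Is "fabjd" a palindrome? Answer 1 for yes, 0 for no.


Input: fabjd
Reversed: djbaf
  Compare pos 0 ('f') with pos 4 ('d'): MISMATCH
  Compare pos 1 ('a') with pos 3 ('j'): MISMATCH
Result: not a palindrome

0


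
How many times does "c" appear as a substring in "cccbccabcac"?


Searching for "c" in "cccbccabcac"
Scanning each position:
  Position 0: "c" => MATCH
  Position 1: "c" => MATCH
  Position 2: "c" => MATCH
  Position 3: "b" => no
  Position 4: "c" => MATCH
  Position 5: "c" => MATCH
  Position 6: "a" => no
  Position 7: "b" => no
  Position 8: "c" => MATCH
  Position 9: "a" => no
  Position 10: "c" => MATCH
Total occurrences: 7

7


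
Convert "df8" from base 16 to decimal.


Input: "df8" in base 16
Positional expansion:
  Digit 'd' (value 13) x 16^2 = 3328
  Digit 'f' (value 15) x 16^1 = 240
  Digit '8' (value 8) x 16^0 = 8
Sum = 3576

3576


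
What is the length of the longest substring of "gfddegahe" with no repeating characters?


Input: "gfddegahe"
Sliding window (track last position of each char):
  Position 0 ('g'): window [0,0] length 1 -- new best
  Position 1 ('f'): window [0,1] length 2 -- new best
  Position 2 ('d'): window [0,2] length 3 -- new best
  Position 3 ('d'): repeat (last at 2), move window start to 3
  Position 3 ('d'): window [3,3] length 1
  Position 4 ('e'): window [3,4] length 2
  Position 5 ('g'): window [3,5] length 3
  Position 6 ('a'): window [3,6] length 4 -- new best
  Position 7 ('h'): window [3,7] length 5 -- new best
  Position 8 ('e'): repeat (last at 4), move window start to 5
  Position 8 ('e'): window [5,8] length 4
Longest substring with no repeats: "degah" with length 5

5


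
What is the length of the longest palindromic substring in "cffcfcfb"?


Input: "cffcfcfb"
Checking substrings for palindromes:
  [2:7] "fcfcf" (len 5) => palindrome
  [0:4] "cffc" (len 4) => palindrome
  [2:5] "fcf" (len 3) => palindrome
  [3:6] "cfc" (len 3) => palindrome
  [4:7] "fcf" (len 3) => palindrome
  [1:3] "ff" (len 2) => palindrome
Longest palindromic substring: "fcfcf" with length 5

5


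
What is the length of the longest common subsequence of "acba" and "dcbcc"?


LCS of "acba" and "dcbcc"
DP table:
           d    c    b    c    c
      0    0    0    0    0    0
  a   0    0    0    0    0    0
  c   0    0    1    1    1    1
  b   0    0    1    2    2    2
  a   0    0    1    2    2    2
LCS length = dp[4][5] = 2

2


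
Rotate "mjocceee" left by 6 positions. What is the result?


Input: "mjocceee", rotate left by 6
First 6 characters: "mjocce"
Remaining characters: "ee"
Concatenate remaining + first: "ee" + "mjocce" = "eemjocce"

eemjocce


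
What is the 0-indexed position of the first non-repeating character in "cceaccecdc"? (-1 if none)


Input: cceaccecdc
Character frequencies:
  'a': 1
  'c': 6
  'd': 1
  'e': 2
Scanning left to right for freq == 1:
  Position 0 ('c'): freq=6, skip
  Position 1 ('c'): freq=6, skip
  Position 2 ('e'): freq=2, skip
  Position 3 ('a'): unique! => answer = 3

3


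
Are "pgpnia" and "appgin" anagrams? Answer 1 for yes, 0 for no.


Strings: "pgpnia", "appgin"
Sorted first:  aginpp
Sorted second: aginpp
Sorted forms match => anagrams

1


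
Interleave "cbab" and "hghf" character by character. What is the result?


Interleaving "cbab" and "hghf":
  Position 0: 'c' from first, 'h' from second => "ch"
  Position 1: 'b' from first, 'g' from second => "bg"
  Position 2: 'a' from first, 'h' from second => "ah"
  Position 3: 'b' from first, 'f' from second => "bf"
Result: chbgahbf

chbgahbf


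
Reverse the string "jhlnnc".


Input: jhlnnc
Reading characters right to left:
  Position 5: 'c'
  Position 4: 'n'
  Position 3: 'n'
  Position 2: 'l'
  Position 1: 'h'
  Position 0: 'j'
Reversed: cnnlhj

cnnlhj


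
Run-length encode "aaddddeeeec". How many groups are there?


Input: aaddddeeeec
Scanning for consecutive runs:
  Group 1: 'a' x 2 (positions 0-1)
  Group 2: 'd' x 4 (positions 2-5)
  Group 3: 'e' x 4 (positions 6-9)
  Group 4: 'c' x 1 (positions 10-10)
Total groups: 4

4


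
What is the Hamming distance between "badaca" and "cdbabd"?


Comparing "badaca" and "cdbabd" position by position:
  Position 0: 'b' vs 'c' => differ
  Position 1: 'a' vs 'd' => differ
  Position 2: 'd' vs 'b' => differ
  Position 3: 'a' vs 'a' => same
  Position 4: 'c' vs 'b' => differ
  Position 5: 'a' vs 'd' => differ
Total differences (Hamming distance): 5

5


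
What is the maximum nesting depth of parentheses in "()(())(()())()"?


Input: "()(())(()())()"
Tracking depth:
  Position 0 '(': depth becomes 1
  Position 1 ')': depth becomes 0
  Position 2 '(': depth becomes 1
  Position 3 '(': depth becomes 2
  Position 4 ')': depth becomes 1
  Position 5 ')': depth becomes 0
  Position 6 '(': depth becomes 1
  Position 7 '(': depth becomes 2
  Position 8 ')': depth becomes 1
  Position 9 '(': depth becomes 2
  Position 10 ')': depth becomes 1
  Position 11 ')': depth becomes 0
  Position 12 '(': depth becomes 1
  Position 13 ')': depth becomes 0
Maximum depth reached: 2

2


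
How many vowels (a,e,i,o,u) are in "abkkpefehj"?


Input: abkkpefehj
Checking each character:
  'a' at position 0: vowel (running total: 1)
  'b' at position 1: consonant
  'k' at position 2: consonant
  'k' at position 3: consonant
  'p' at position 4: consonant
  'e' at position 5: vowel (running total: 2)
  'f' at position 6: consonant
  'e' at position 7: vowel (running total: 3)
  'h' at position 8: consonant
  'j' at position 9: consonant
Total vowels: 3

3


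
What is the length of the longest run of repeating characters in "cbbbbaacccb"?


Input: "cbbbbaacccb"
Scanning for longest run:
  Position 1 ('b'): new char, reset run to 1
  Position 2 ('b'): continues run of 'b', length=2
  Position 3 ('b'): continues run of 'b', length=3
  Position 4 ('b'): continues run of 'b', length=4
  Position 5 ('a'): new char, reset run to 1
  Position 6 ('a'): continues run of 'a', length=2
  Position 7 ('c'): new char, reset run to 1
  Position 8 ('c'): continues run of 'c', length=2
  Position 9 ('c'): continues run of 'c', length=3
  Position 10 ('b'): new char, reset run to 1
Longest run: 'b' with length 4

4


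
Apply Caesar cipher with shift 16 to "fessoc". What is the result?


Caesar cipher: shift "fessoc" by 16
  'f' (pos 5) + 16 = pos 21 = 'v'
  'e' (pos 4) + 16 = pos 20 = 'u'
  's' (pos 18) + 16 = pos 8 = 'i'
  's' (pos 18) + 16 = pos 8 = 'i'
  'o' (pos 14) + 16 = pos 4 = 'e'
  'c' (pos 2) + 16 = pos 18 = 's'
Result: vuiies

vuiies


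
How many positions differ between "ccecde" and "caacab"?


Comparing "ccecde" and "caacab" position by position:
  Position 0: 'c' vs 'c' => same
  Position 1: 'c' vs 'a' => DIFFER
  Position 2: 'e' vs 'a' => DIFFER
  Position 3: 'c' vs 'c' => same
  Position 4: 'd' vs 'a' => DIFFER
  Position 5: 'e' vs 'b' => DIFFER
Positions that differ: 4

4


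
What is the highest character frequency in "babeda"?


Input: babeda
Character counts:
  'a': 2
  'b': 2
  'd': 1
  'e': 1
Maximum frequency: 2

2


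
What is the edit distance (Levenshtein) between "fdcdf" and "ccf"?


Computing edit distance: "fdcdf" -> "ccf"
DP table:
           c    c    f
      0    1    2    3
  f   1    1    2    2
  d   2    2    2    3
  c   3    2    2    3
  d   4    3    3    3
  f   5    4    4    3
Edit distance = dp[5][3] = 3

3


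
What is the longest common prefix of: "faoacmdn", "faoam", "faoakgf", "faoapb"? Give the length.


Words: faoacmdn, faoam, faoakgf, faoapb
  Position 0: all 'f' => match
  Position 1: all 'a' => match
  Position 2: all 'o' => match
  Position 3: all 'a' => match
  Position 4: ('c', 'm', 'k', 'p') => mismatch, stop
LCP = "faoa" (length 4)

4


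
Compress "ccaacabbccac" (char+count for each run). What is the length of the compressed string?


Input: ccaacabbccac
Runs:
  'c' x 2 => "c2"
  'a' x 2 => "a2"
  'c' x 1 => "c1"
  'a' x 1 => "a1"
  'b' x 2 => "b2"
  'c' x 2 => "c2"
  'a' x 1 => "a1"
  'c' x 1 => "c1"
Compressed: "c2a2c1a1b2c2a1c1"
Compressed length: 16

16


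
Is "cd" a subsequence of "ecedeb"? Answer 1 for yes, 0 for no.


Check if "cd" is a subsequence of "ecedeb"
Greedy scan:
  Position 0 ('e'): no match needed
  Position 1 ('c'): matches sub[0] = 'c'
  Position 2 ('e'): no match needed
  Position 3 ('d'): matches sub[1] = 'd'
  Position 4 ('e'): no match needed
  Position 5 ('b'): no match needed
All 2 characters matched => is a subsequence

1


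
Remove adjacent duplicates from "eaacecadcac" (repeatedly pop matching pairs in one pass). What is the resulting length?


Input: eaacecadcac
Stack-based adjacent duplicate removal:
  Read 'e': push. Stack: e
  Read 'a': push. Stack: ea
  Read 'a': matches stack top 'a' => pop. Stack: e
  Read 'c': push. Stack: ec
  Read 'e': push. Stack: ece
  Read 'c': push. Stack: ecec
  Read 'a': push. Stack: ececa
  Read 'd': push. Stack: ececad
  Read 'c': push. Stack: ececadc
  Read 'a': push. Stack: ececadca
  Read 'c': push. Stack: ececadcac
Final stack: "ececadcac" (length 9)

9


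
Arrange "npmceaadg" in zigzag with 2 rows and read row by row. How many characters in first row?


Zigzag "npmceaadg" into 2 rows:
Placing characters:
  'n' => row 0
  'p' => row 1
  'm' => row 0
  'c' => row 1
  'e' => row 0
  'a' => row 1
  'a' => row 0
  'd' => row 1
  'g' => row 0
Rows:
  Row 0: "nmeag"
  Row 1: "pcad"
First row length: 5

5


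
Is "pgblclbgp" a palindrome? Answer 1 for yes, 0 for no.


Input: pgblclbgp
Reversed: pgblclbgp
  Compare pos 0 ('p') with pos 8 ('p'): match
  Compare pos 1 ('g') with pos 7 ('g'): match
  Compare pos 2 ('b') with pos 6 ('b'): match
  Compare pos 3 ('l') with pos 5 ('l'): match
Result: palindrome

1


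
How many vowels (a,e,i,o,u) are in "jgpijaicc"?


Input: jgpijaicc
Checking each character:
  'j' at position 0: consonant
  'g' at position 1: consonant
  'p' at position 2: consonant
  'i' at position 3: vowel (running total: 1)
  'j' at position 4: consonant
  'a' at position 5: vowel (running total: 2)
  'i' at position 6: vowel (running total: 3)
  'c' at position 7: consonant
  'c' at position 8: consonant
Total vowels: 3

3


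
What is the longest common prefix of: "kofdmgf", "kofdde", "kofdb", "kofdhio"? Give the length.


Words: kofdmgf, kofdde, kofdb, kofdhio
  Position 0: all 'k' => match
  Position 1: all 'o' => match
  Position 2: all 'f' => match
  Position 3: all 'd' => match
  Position 4: ('m', 'd', 'b', 'h') => mismatch, stop
LCP = "kofd" (length 4)

4


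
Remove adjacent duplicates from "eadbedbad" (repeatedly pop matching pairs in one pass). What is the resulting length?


Input: eadbedbad
Stack-based adjacent duplicate removal:
  Read 'e': push. Stack: e
  Read 'a': push. Stack: ea
  Read 'd': push. Stack: ead
  Read 'b': push. Stack: eadb
  Read 'e': push. Stack: eadbe
  Read 'd': push. Stack: eadbed
  Read 'b': push. Stack: eadbedb
  Read 'a': push. Stack: eadbedba
  Read 'd': push. Stack: eadbedbad
Final stack: "eadbedbad" (length 9)

9


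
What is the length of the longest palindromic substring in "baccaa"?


Input: "baccaa"
Checking substrings for palindromes:
  [1:5] "acca" (len 4) => palindrome
  [2:4] "cc" (len 2) => palindrome
  [4:6] "aa" (len 2) => palindrome
Longest palindromic substring: "acca" with length 4

4


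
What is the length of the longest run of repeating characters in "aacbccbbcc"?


Input: "aacbccbbcc"
Scanning for longest run:
  Position 1 ('a'): continues run of 'a', length=2
  Position 2 ('c'): new char, reset run to 1
  Position 3 ('b'): new char, reset run to 1
  Position 4 ('c'): new char, reset run to 1
  Position 5 ('c'): continues run of 'c', length=2
  Position 6 ('b'): new char, reset run to 1
  Position 7 ('b'): continues run of 'b', length=2
  Position 8 ('c'): new char, reset run to 1
  Position 9 ('c'): continues run of 'c', length=2
Longest run: 'a' with length 2

2


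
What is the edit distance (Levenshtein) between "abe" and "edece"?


Computing edit distance: "abe" -> "edece"
DP table:
           e    d    e    c    e
      0    1    2    3    4    5
  a   1    1    2    3    4    5
  b   2    2    2    3    4    5
  e   3    2    3    2    3    4
Edit distance = dp[3][5] = 4

4


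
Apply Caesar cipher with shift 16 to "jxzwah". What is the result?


Caesar cipher: shift "jxzwah" by 16
  'j' (pos 9) + 16 = pos 25 = 'z'
  'x' (pos 23) + 16 = pos 13 = 'n'
  'z' (pos 25) + 16 = pos 15 = 'p'
  'w' (pos 22) + 16 = pos 12 = 'm'
  'a' (pos 0) + 16 = pos 16 = 'q'
  'h' (pos 7) + 16 = pos 23 = 'x'
Result: znpmqx

znpmqx


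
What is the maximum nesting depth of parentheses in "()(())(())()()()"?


Input: "()(())(())()()()"
Tracking depth:
  Position 0 '(': depth becomes 1
  Position 1 ')': depth becomes 0
  Position 2 '(': depth becomes 1
  Position 3 '(': depth becomes 2
  Position 4 ')': depth becomes 1
  Position 5 ')': depth becomes 0
  Position 6 '(': depth becomes 1
  Position 7 '(': depth becomes 2
  Position 8 ')': depth becomes 1
  Position 9 ')': depth becomes 0
  Position 10 '(': depth becomes 1
  Position 11 ')': depth becomes 0
  Position 12 '(': depth becomes 1
  Position 13 ')': depth becomes 0
  Position 14 '(': depth becomes 1
  Position 15 ')': depth becomes 0
Maximum depth reached: 2

2


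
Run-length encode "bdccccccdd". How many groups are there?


Input: bdccccccdd
Scanning for consecutive runs:
  Group 1: 'b' x 1 (positions 0-0)
  Group 2: 'd' x 1 (positions 1-1)
  Group 3: 'c' x 6 (positions 2-7)
  Group 4: 'd' x 2 (positions 8-9)
Total groups: 4

4


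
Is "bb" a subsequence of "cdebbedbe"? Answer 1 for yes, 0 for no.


Check if "bb" is a subsequence of "cdebbedbe"
Greedy scan:
  Position 0 ('c'): no match needed
  Position 1 ('d'): no match needed
  Position 2 ('e'): no match needed
  Position 3 ('b'): matches sub[0] = 'b'
  Position 4 ('b'): matches sub[1] = 'b'
  Position 5 ('e'): no match needed
  Position 6 ('d'): no match needed
  Position 7 ('b'): no match needed
  Position 8 ('e'): no match needed
All 2 characters matched => is a subsequence

1


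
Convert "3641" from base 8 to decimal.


Input: "3641" in base 8
Positional expansion:
  Digit '3' (value 3) x 8^3 = 1536
  Digit '6' (value 6) x 8^2 = 384
  Digit '4' (value 4) x 8^1 = 32
  Digit '1' (value 1) x 8^0 = 1
Sum = 1953

1953


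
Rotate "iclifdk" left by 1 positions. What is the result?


Input: "iclifdk", rotate left by 1
First 1 characters: "i"
Remaining characters: "clifdk"
Concatenate remaining + first: "clifdk" + "i" = "clifdki"

clifdki


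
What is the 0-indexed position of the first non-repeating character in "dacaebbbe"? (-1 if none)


Input: dacaebbbe
Character frequencies:
  'a': 2
  'b': 3
  'c': 1
  'd': 1
  'e': 2
Scanning left to right for freq == 1:
  Position 0 ('d'): unique! => answer = 0

0


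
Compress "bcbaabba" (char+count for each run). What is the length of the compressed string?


Input: bcbaabba
Runs:
  'b' x 1 => "b1"
  'c' x 1 => "c1"
  'b' x 1 => "b1"
  'a' x 2 => "a2"
  'b' x 2 => "b2"
  'a' x 1 => "a1"
Compressed: "b1c1b1a2b2a1"
Compressed length: 12

12


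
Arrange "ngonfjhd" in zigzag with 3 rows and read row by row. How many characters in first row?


Zigzag "ngonfjhd" into 3 rows:
Placing characters:
  'n' => row 0
  'g' => row 1
  'o' => row 2
  'n' => row 1
  'f' => row 0
  'j' => row 1
  'h' => row 2
  'd' => row 1
Rows:
  Row 0: "nf"
  Row 1: "gnjd"
  Row 2: "oh"
First row length: 2

2


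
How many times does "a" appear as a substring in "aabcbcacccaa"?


Searching for "a" in "aabcbcacccaa"
Scanning each position:
  Position 0: "a" => MATCH
  Position 1: "a" => MATCH
  Position 2: "b" => no
  Position 3: "c" => no
  Position 4: "b" => no
  Position 5: "c" => no
  Position 6: "a" => MATCH
  Position 7: "c" => no
  Position 8: "c" => no
  Position 9: "c" => no
  Position 10: "a" => MATCH
  Position 11: "a" => MATCH
Total occurrences: 5

5


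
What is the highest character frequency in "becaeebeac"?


Input: becaeebeac
Character counts:
  'a': 2
  'b': 2
  'c': 2
  'e': 4
Maximum frequency: 4

4


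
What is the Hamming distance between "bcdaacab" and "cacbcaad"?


Comparing "bcdaacab" and "cacbcaad" position by position:
  Position 0: 'b' vs 'c' => differ
  Position 1: 'c' vs 'a' => differ
  Position 2: 'd' vs 'c' => differ
  Position 3: 'a' vs 'b' => differ
  Position 4: 'a' vs 'c' => differ
  Position 5: 'c' vs 'a' => differ
  Position 6: 'a' vs 'a' => same
  Position 7: 'b' vs 'd' => differ
Total differences (Hamming distance): 7

7


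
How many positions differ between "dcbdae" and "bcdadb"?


Comparing "dcbdae" and "bcdadb" position by position:
  Position 0: 'd' vs 'b' => DIFFER
  Position 1: 'c' vs 'c' => same
  Position 2: 'b' vs 'd' => DIFFER
  Position 3: 'd' vs 'a' => DIFFER
  Position 4: 'a' vs 'd' => DIFFER
  Position 5: 'e' vs 'b' => DIFFER
Positions that differ: 5

5


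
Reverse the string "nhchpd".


Input: nhchpd
Reading characters right to left:
  Position 5: 'd'
  Position 4: 'p'
  Position 3: 'h'
  Position 2: 'c'
  Position 1: 'h'
  Position 0: 'n'
Reversed: dphchn

dphchn


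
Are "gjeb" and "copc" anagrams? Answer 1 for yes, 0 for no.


Strings: "gjeb", "copc"
Sorted first:  begj
Sorted second: ccop
Differ at position 0: 'b' vs 'c' => not anagrams

0


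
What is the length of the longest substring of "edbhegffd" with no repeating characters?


Input: "edbhegffd"
Sliding window (track last position of each char):
  Position 0 ('e'): window [0,0] length 1 -- new best
  Position 1 ('d'): window [0,1] length 2 -- new best
  Position 2 ('b'): window [0,2] length 3 -- new best
  Position 3 ('h'): window [0,3] length 4 -- new best
  Position 4 ('e'): repeat (last at 0), move window start to 1
  Position 4 ('e'): window [1,4] length 4
  Position 5 ('g'): window [1,5] length 5 -- new best
  Position 6 ('f'): window [1,6] length 6 -- new best
  Position 7 ('f'): repeat (last at 6), move window start to 7
  Position 7 ('f'): window [7,7] length 1
  Position 8 ('d'): window [7,8] length 2
Longest substring with no repeats: "dbhegf" with length 6

6


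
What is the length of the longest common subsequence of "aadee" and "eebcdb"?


LCS of "aadee" and "eebcdb"
DP table:
           e    e    b    c    d    b
      0    0    0    0    0    0    0
  a   0    0    0    0    0    0    0
  a   0    0    0    0    0    0    0
  d   0    0    0    0    0    1    1
  e   0    1    1    1    1    1    1
  e   0    1    2    2    2    2    2
LCS length = dp[5][6] = 2

2


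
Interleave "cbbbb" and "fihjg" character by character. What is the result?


Interleaving "cbbbb" and "fihjg":
  Position 0: 'c' from first, 'f' from second => "cf"
  Position 1: 'b' from first, 'i' from second => "bi"
  Position 2: 'b' from first, 'h' from second => "bh"
  Position 3: 'b' from first, 'j' from second => "bj"
  Position 4: 'b' from first, 'g' from second => "bg"
Result: cfbibhbjbg

cfbibhbjbg


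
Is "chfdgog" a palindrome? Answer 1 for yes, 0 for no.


Input: chfdgog
Reversed: gogdfhc
  Compare pos 0 ('c') with pos 6 ('g'): MISMATCH
  Compare pos 1 ('h') with pos 5 ('o'): MISMATCH
  Compare pos 2 ('f') with pos 4 ('g'): MISMATCH
Result: not a palindrome

0


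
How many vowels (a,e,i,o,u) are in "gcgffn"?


Input: gcgffn
Checking each character:
  'g' at position 0: consonant
  'c' at position 1: consonant
  'g' at position 2: consonant
  'f' at position 3: consonant
  'f' at position 4: consonant
  'n' at position 5: consonant
Total vowels: 0

0


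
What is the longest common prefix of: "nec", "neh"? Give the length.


Words: nec, neh
  Position 0: all 'n' => match
  Position 1: all 'e' => match
  Position 2: ('c', 'h') => mismatch, stop
LCP = "ne" (length 2)

2


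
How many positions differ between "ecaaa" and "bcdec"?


Comparing "ecaaa" and "bcdec" position by position:
  Position 0: 'e' vs 'b' => DIFFER
  Position 1: 'c' vs 'c' => same
  Position 2: 'a' vs 'd' => DIFFER
  Position 3: 'a' vs 'e' => DIFFER
  Position 4: 'a' vs 'c' => DIFFER
Positions that differ: 4

4


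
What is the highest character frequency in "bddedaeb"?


Input: bddedaeb
Character counts:
  'a': 1
  'b': 2
  'd': 3
  'e': 2
Maximum frequency: 3

3


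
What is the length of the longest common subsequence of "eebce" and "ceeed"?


LCS of "eebce" and "ceeed"
DP table:
           c    e    e    e    d
      0    0    0    0    0    0
  e   0    0    1    1    1    1
  e   0    0    1    2    2    2
  b   0    0    1    2    2    2
  c   0    1    1    2    2    2
  e   0    1    2    2    3    3
LCS length = dp[5][5] = 3

3


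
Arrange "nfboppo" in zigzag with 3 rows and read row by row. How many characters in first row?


Zigzag "nfboppo" into 3 rows:
Placing characters:
  'n' => row 0
  'f' => row 1
  'b' => row 2
  'o' => row 1
  'p' => row 0
  'p' => row 1
  'o' => row 2
Rows:
  Row 0: "np"
  Row 1: "fop"
  Row 2: "bo"
First row length: 2

2


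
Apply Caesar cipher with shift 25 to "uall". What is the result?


Caesar cipher: shift "uall" by 25
  'u' (pos 20) + 25 = pos 19 = 't'
  'a' (pos 0) + 25 = pos 25 = 'z'
  'l' (pos 11) + 25 = pos 10 = 'k'
  'l' (pos 11) + 25 = pos 10 = 'k'
Result: tzkk

tzkk


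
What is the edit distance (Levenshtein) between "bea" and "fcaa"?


Computing edit distance: "bea" -> "fcaa"
DP table:
           f    c    a    a
      0    1    2    3    4
  b   1    1    2    3    4
  e   2    2    2    3    4
  a   3    3    3    2    3
Edit distance = dp[3][4] = 3

3


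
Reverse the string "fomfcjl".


Input: fomfcjl
Reading characters right to left:
  Position 6: 'l'
  Position 5: 'j'
  Position 4: 'c'
  Position 3: 'f'
  Position 2: 'm'
  Position 1: 'o'
  Position 0: 'f'
Reversed: ljcfmof

ljcfmof


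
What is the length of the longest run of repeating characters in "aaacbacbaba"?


Input: "aaacbacbaba"
Scanning for longest run:
  Position 1 ('a'): continues run of 'a', length=2
  Position 2 ('a'): continues run of 'a', length=3
  Position 3 ('c'): new char, reset run to 1
  Position 4 ('b'): new char, reset run to 1
  Position 5 ('a'): new char, reset run to 1
  Position 6 ('c'): new char, reset run to 1
  Position 7 ('b'): new char, reset run to 1
  Position 8 ('a'): new char, reset run to 1
  Position 9 ('b'): new char, reset run to 1
  Position 10 ('a'): new char, reset run to 1
Longest run: 'a' with length 3

3


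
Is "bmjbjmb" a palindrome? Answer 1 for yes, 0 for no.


Input: bmjbjmb
Reversed: bmjbjmb
  Compare pos 0 ('b') with pos 6 ('b'): match
  Compare pos 1 ('m') with pos 5 ('m'): match
  Compare pos 2 ('j') with pos 4 ('j'): match
Result: palindrome

1


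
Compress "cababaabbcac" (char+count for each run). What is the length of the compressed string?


Input: cababaabbcac
Runs:
  'c' x 1 => "c1"
  'a' x 1 => "a1"
  'b' x 1 => "b1"
  'a' x 1 => "a1"
  'b' x 1 => "b1"
  'a' x 2 => "a2"
  'b' x 2 => "b2"
  'c' x 1 => "c1"
  'a' x 1 => "a1"
  'c' x 1 => "c1"
Compressed: "c1a1b1a1b1a2b2c1a1c1"
Compressed length: 20

20


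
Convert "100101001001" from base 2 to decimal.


Input: "100101001001" in base 2
Positional expansion:
  Digit '1' (value 1) x 2^11 = 2048
  Digit '0' (value 0) x 2^10 = 0
  Digit '0' (value 0) x 2^9 = 0
  Digit '1' (value 1) x 2^8 = 256
  Digit '0' (value 0) x 2^7 = 0
  Digit '1' (value 1) x 2^6 = 64
  Digit '0' (value 0) x 2^5 = 0
  Digit '0' (value 0) x 2^4 = 0
  Digit '1' (value 1) x 2^3 = 8
  Digit '0' (value 0) x 2^2 = 0
  Digit '0' (value 0) x 2^1 = 0
  Digit '1' (value 1) x 2^0 = 1
Sum = 2377

2377


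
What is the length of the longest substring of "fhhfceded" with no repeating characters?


Input: "fhhfceded"
Sliding window (track last position of each char):
  Position 0 ('f'): window [0,0] length 1 -- new best
  Position 1 ('h'): window [0,1] length 2 -- new best
  Position 2 ('h'): repeat (last at 1), move window start to 2
  Position 2 ('h'): window [2,2] length 1
  Position 3 ('f'): window [2,3] length 2
  Position 4 ('c'): window [2,4] length 3 -- new best
  Position 5 ('e'): window [2,5] length 4 -- new best
  Position 6 ('d'): window [2,6] length 5 -- new best
  Position 7 ('e'): repeat (last at 5), move window start to 6
  Position 7 ('e'): window [6,7] length 2
  Position 8 ('d'): repeat (last at 6), move window start to 7
  Position 8 ('d'): window [7,8] length 2
Longest substring with no repeats: "hfced" with length 5

5


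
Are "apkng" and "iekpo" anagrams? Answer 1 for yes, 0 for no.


Strings: "apkng", "iekpo"
Sorted first:  agknp
Sorted second: eikop
Differ at position 0: 'a' vs 'e' => not anagrams

0


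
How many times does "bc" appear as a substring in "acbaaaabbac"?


Searching for "bc" in "acbaaaabbac"
Scanning each position:
  Position 0: "ac" => no
  Position 1: "cb" => no
  Position 2: "ba" => no
  Position 3: "aa" => no
  Position 4: "aa" => no
  Position 5: "aa" => no
  Position 6: "ab" => no
  Position 7: "bb" => no
  Position 8: "ba" => no
  Position 9: "ac" => no
Total occurrences: 0

0


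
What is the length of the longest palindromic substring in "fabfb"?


Input: "fabfb"
Checking substrings for palindromes:
  [2:5] "bfb" (len 3) => palindrome
Longest palindromic substring: "bfb" with length 3

3


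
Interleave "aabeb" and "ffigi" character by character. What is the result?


Interleaving "aabeb" and "ffigi":
  Position 0: 'a' from first, 'f' from second => "af"
  Position 1: 'a' from first, 'f' from second => "af"
  Position 2: 'b' from first, 'i' from second => "bi"
  Position 3: 'e' from first, 'g' from second => "eg"
  Position 4: 'b' from first, 'i' from second => "bi"
Result: afafbiegbi

afafbiegbi


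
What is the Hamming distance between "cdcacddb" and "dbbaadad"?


Comparing "cdcacddb" and "dbbaadad" position by position:
  Position 0: 'c' vs 'd' => differ
  Position 1: 'd' vs 'b' => differ
  Position 2: 'c' vs 'b' => differ
  Position 3: 'a' vs 'a' => same
  Position 4: 'c' vs 'a' => differ
  Position 5: 'd' vs 'd' => same
  Position 6: 'd' vs 'a' => differ
  Position 7: 'b' vs 'd' => differ
Total differences (Hamming distance): 6

6


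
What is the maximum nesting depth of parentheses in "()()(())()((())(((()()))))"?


Input: "()()(())()((())(((()()))))"
Tracking depth:
  Position 0 '(': depth becomes 1
  Position 1 ')': depth becomes 0
  Position 2 '(': depth becomes 1
  Position 3 ')': depth becomes 0
  Position 4 '(': depth becomes 1
  Position 5 '(': depth becomes 2
  Position 6 ')': depth becomes 1
  Position 7 ')': depth becomes 0
  Position 8 '(': depth becomes 1
  Position 9 ')': depth becomes 0
  Position 10 '(': depth becomes 1
  Position 11 '(': depth becomes 2
  Position 12 '(': depth becomes 3
  Position 13 ')': depth becomes 2
  Position 14 ')': depth becomes 1
  Position 15 '(': depth becomes 2
  Position 16 '(': depth becomes 3
  Position 17 '(': depth becomes 4
  Position 18 '(': depth becomes 5
  Position 19 ')': depth becomes 4
  Position 20 '(': depth becomes 5
  Position 21 ')': depth becomes 4
  Position 22 ')': depth becomes 3
  Position 23 ')': depth becomes 2
  Position 24 ')': depth becomes 1
  Position 25 ')': depth becomes 0
Maximum depth reached: 5

5


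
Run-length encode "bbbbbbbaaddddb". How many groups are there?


Input: bbbbbbbaaddddb
Scanning for consecutive runs:
  Group 1: 'b' x 7 (positions 0-6)
  Group 2: 'a' x 2 (positions 7-8)
  Group 3: 'd' x 4 (positions 9-12)
  Group 4: 'b' x 1 (positions 13-13)
Total groups: 4

4


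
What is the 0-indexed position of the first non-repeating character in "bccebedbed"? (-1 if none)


Input: bccebedbed
Character frequencies:
  'b': 3
  'c': 2
  'd': 2
  'e': 3
Scanning left to right for freq == 1:
  Position 0 ('b'): freq=3, skip
  Position 1 ('c'): freq=2, skip
  Position 2 ('c'): freq=2, skip
  Position 3 ('e'): freq=3, skip
  Position 4 ('b'): freq=3, skip
  Position 5 ('e'): freq=3, skip
  Position 6 ('d'): freq=2, skip
  Position 7 ('b'): freq=3, skip
  Position 8 ('e'): freq=3, skip
  Position 9 ('d'): freq=2, skip
  No unique character found => answer = -1

-1


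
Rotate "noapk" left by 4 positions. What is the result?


Input: "noapk", rotate left by 4
First 4 characters: "noap"
Remaining characters: "k"
Concatenate remaining + first: "k" + "noap" = "knoap"

knoap


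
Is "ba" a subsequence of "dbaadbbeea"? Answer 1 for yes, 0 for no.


Check if "ba" is a subsequence of "dbaadbbeea"
Greedy scan:
  Position 0 ('d'): no match needed
  Position 1 ('b'): matches sub[0] = 'b'
  Position 2 ('a'): matches sub[1] = 'a'
  Position 3 ('a'): no match needed
  Position 4 ('d'): no match needed
  Position 5 ('b'): no match needed
  Position 6 ('b'): no match needed
  Position 7 ('e'): no match needed
  Position 8 ('e'): no match needed
  Position 9 ('a'): no match needed
All 2 characters matched => is a subsequence

1


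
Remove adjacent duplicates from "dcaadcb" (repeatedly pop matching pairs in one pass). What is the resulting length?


Input: dcaadcb
Stack-based adjacent duplicate removal:
  Read 'd': push. Stack: d
  Read 'c': push. Stack: dc
  Read 'a': push. Stack: dca
  Read 'a': matches stack top 'a' => pop. Stack: dc
  Read 'd': push. Stack: dcd
  Read 'c': push. Stack: dcdc
  Read 'b': push. Stack: dcdcb
Final stack: "dcdcb" (length 5)

5


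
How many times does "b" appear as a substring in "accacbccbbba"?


Searching for "b" in "accacbccbbba"
Scanning each position:
  Position 0: "a" => no
  Position 1: "c" => no
  Position 2: "c" => no
  Position 3: "a" => no
  Position 4: "c" => no
  Position 5: "b" => MATCH
  Position 6: "c" => no
  Position 7: "c" => no
  Position 8: "b" => MATCH
  Position 9: "b" => MATCH
  Position 10: "b" => MATCH
  Position 11: "a" => no
Total occurrences: 4

4


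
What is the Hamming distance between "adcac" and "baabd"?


Comparing "adcac" and "baabd" position by position:
  Position 0: 'a' vs 'b' => differ
  Position 1: 'd' vs 'a' => differ
  Position 2: 'c' vs 'a' => differ
  Position 3: 'a' vs 'b' => differ
  Position 4: 'c' vs 'd' => differ
Total differences (Hamming distance): 5

5


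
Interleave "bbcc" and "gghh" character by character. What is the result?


Interleaving "bbcc" and "gghh":
  Position 0: 'b' from first, 'g' from second => "bg"
  Position 1: 'b' from first, 'g' from second => "bg"
  Position 2: 'c' from first, 'h' from second => "ch"
  Position 3: 'c' from first, 'h' from second => "ch"
Result: bgbgchch

bgbgchch


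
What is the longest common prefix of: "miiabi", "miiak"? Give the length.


Words: miiabi, miiak
  Position 0: all 'm' => match
  Position 1: all 'i' => match
  Position 2: all 'i' => match
  Position 3: all 'a' => match
  Position 4: ('b', 'k') => mismatch, stop
LCP = "miia" (length 4)

4


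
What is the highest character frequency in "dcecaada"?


Input: dcecaada
Character counts:
  'a': 3
  'c': 2
  'd': 2
  'e': 1
Maximum frequency: 3

3


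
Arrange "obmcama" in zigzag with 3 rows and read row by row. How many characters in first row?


Zigzag "obmcama" into 3 rows:
Placing characters:
  'o' => row 0
  'b' => row 1
  'm' => row 2
  'c' => row 1
  'a' => row 0
  'm' => row 1
  'a' => row 2
Rows:
  Row 0: "oa"
  Row 1: "bcm"
  Row 2: "ma"
First row length: 2

2


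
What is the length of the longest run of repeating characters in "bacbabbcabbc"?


Input: "bacbabbcabbc"
Scanning for longest run:
  Position 1 ('a'): new char, reset run to 1
  Position 2 ('c'): new char, reset run to 1
  Position 3 ('b'): new char, reset run to 1
  Position 4 ('a'): new char, reset run to 1
  Position 5 ('b'): new char, reset run to 1
  Position 6 ('b'): continues run of 'b', length=2
  Position 7 ('c'): new char, reset run to 1
  Position 8 ('a'): new char, reset run to 1
  Position 9 ('b'): new char, reset run to 1
  Position 10 ('b'): continues run of 'b', length=2
  Position 11 ('c'): new char, reset run to 1
Longest run: 'b' with length 2

2


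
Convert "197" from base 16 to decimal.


Input: "197" in base 16
Positional expansion:
  Digit '1' (value 1) x 16^2 = 256
  Digit '9' (value 9) x 16^1 = 144
  Digit '7' (value 7) x 16^0 = 7
Sum = 407

407


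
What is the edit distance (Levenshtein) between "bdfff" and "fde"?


Computing edit distance: "bdfff" -> "fde"
DP table:
           f    d    e
      0    1    2    3
  b   1    1    2    3
  d   2    2    1    2
  f   3    2    2    2
  f   4    3    3    3
  f   5    4    4    4
Edit distance = dp[5][3] = 4

4


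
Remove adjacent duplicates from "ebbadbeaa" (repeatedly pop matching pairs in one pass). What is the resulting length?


Input: ebbadbeaa
Stack-based adjacent duplicate removal:
  Read 'e': push. Stack: e
  Read 'b': push. Stack: eb
  Read 'b': matches stack top 'b' => pop. Stack: e
  Read 'a': push. Stack: ea
  Read 'd': push. Stack: ead
  Read 'b': push. Stack: eadb
  Read 'e': push. Stack: eadbe
  Read 'a': push. Stack: eadbea
  Read 'a': matches stack top 'a' => pop. Stack: eadbe
Final stack: "eadbe" (length 5)

5


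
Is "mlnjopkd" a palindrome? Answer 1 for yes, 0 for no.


Input: mlnjopkd
Reversed: dkpojnlm
  Compare pos 0 ('m') with pos 7 ('d'): MISMATCH
  Compare pos 1 ('l') with pos 6 ('k'): MISMATCH
  Compare pos 2 ('n') with pos 5 ('p'): MISMATCH
  Compare pos 3 ('j') with pos 4 ('o'): MISMATCH
Result: not a palindrome

0


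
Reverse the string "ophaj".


Input: ophaj
Reading characters right to left:
  Position 4: 'j'
  Position 3: 'a'
  Position 2: 'h'
  Position 1: 'p'
  Position 0: 'o'
Reversed: jahpo

jahpo


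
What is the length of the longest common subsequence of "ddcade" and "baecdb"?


LCS of "ddcade" and "baecdb"
DP table:
           b    a    e    c    d    b
      0    0    0    0    0    0    0
  d   0    0    0    0    0    1    1
  d   0    0    0    0    0    1    1
  c   0    0    0    0    1    1    1
  a   0    0    1    1    1    1    1
  d   0    0    1    1    1    2    2
  e   0    0    1    2    2    2    2
LCS length = dp[6][6] = 2

2


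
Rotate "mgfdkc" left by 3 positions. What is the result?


Input: "mgfdkc", rotate left by 3
First 3 characters: "mgf"
Remaining characters: "dkc"
Concatenate remaining + first: "dkc" + "mgf" = "dkcmgf"

dkcmgf


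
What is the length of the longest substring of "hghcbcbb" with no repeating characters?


Input: "hghcbcbb"
Sliding window (track last position of each char):
  Position 0 ('h'): window [0,0] length 1 -- new best
  Position 1 ('g'): window [0,1] length 2 -- new best
  Position 2 ('h'): repeat (last at 0), move window start to 1
  Position 2 ('h'): window [1,2] length 2
  Position 3 ('c'): window [1,3] length 3 -- new best
  Position 4 ('b'): window [1,4] length 4 -- new best
  Position 5 ('c'): repeat (last at 3), move window start to 4
  Position 5 ('c'): window [4,5] length 2
  Position 6 ('b'): repeat (last at 4), move window start to 5
  Position 6 ('b'): window [5,6] length 2
  Position 7 ('b'): repeat (last at 6), move window start to 7
  Position 7 ('b'): window [7,7] length 1
Longest substring with no repeats: "ghcb" with length 4

4


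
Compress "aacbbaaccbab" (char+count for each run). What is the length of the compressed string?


Input: aacbbaaccbab
Runs:
  'a' x 2 => "a2"
  'c' x 1 => "c1"
  'b' x 2 => "b2"
  'a' x 2 => "a2"
  'c' x 2 => "c2"
  'b' x 1 => "b1"
  'a' x 1 => "a1"
  'b' x 1 => "b1"
Compressed: "a2c1b2a2c2b1a1b1"
Compressed length: 16

16
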